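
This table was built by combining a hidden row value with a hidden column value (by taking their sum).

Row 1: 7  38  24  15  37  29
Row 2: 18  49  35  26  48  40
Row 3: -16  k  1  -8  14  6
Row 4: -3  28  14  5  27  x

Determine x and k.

x = 19, k = 15

The difference between any two rows is the same in every column — this is an addition table with the headers hidden.
Row 4 minus row 1 is 27 − 37 = -10, so its entry in column 6 is 29 + (-10) = 19.
Row 3 minus row 1 is 14 − 37 = -23, so its entry in column 2 is 38 + (-23) = 15.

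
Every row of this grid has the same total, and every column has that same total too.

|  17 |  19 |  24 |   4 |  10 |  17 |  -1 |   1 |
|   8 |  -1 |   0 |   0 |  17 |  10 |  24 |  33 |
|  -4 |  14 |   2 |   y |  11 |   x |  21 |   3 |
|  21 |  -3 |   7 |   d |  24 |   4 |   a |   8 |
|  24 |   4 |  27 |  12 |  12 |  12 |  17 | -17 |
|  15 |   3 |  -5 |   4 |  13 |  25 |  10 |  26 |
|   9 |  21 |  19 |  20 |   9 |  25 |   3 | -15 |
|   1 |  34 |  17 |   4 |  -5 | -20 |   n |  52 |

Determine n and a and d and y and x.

Rows 1 and 2 both sum to 91, so that's the common total.
The known cells in row 8 total 83, leaving 91 − 83 = 8 for the blank.
The known cells in column 7 total 82, leaving 91 − 82 = 9 for the blank.
The known cells in row 4 total 70, leaving 91 − 70 = 21 for the blank.
The known cells in column 4 total 65, leaving 91 − 65 = 26 for the blank.
The known cells in row 3 total 73, leaving 91 − 73 = 18 for the blank.

n = 8, a = 9, d = 21, y = 26, x = 18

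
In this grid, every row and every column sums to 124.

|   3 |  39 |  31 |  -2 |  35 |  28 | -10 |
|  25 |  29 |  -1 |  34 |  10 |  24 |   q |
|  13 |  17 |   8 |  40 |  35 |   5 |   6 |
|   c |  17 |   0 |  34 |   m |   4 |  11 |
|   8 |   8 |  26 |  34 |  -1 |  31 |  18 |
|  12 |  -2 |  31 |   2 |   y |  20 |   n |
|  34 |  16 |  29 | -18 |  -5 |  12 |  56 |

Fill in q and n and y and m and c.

Column 1 has 3 + 25 + 13 + 8 + 12 + 34 = 95; the blank must be 124 − 95 = 29.
Row 4 has 29 + 17 + 0 + 34 + 4 + 11 = 95; the blank must be 124 − 95 = 29.
Column 5 has 35 + 10 + 35 + 29 − 1 − 5 = 103; the blank must be 124 − 103 = 21.
Row 6 has 12 − 2 + 31 + 2 + 21 + 20 = 84; the blank must be 124 − 84 = 40.
Row 2 has 25 + 29 − 1 + 34 + 10 + 24 = 121; the blank must be 124 − 121 = 3.

q = 3, n = 40, y = 21, m = 29, c = 29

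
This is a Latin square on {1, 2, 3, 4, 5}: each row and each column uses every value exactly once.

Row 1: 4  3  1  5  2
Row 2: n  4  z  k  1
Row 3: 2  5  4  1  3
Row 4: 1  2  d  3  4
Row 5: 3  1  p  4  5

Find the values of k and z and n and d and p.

k = 2, z = 3, n = 5, d = 5, p = 2

For row 5, column 3: row 5 already has {1, 3, 4, 5}; that leaves 2.
For row 2, column 1: column 1 already has {1, 2, 3, 4}; that leaves 5.
For row 4, column 3: row 4 already has {1, 2, 3, 4}; that leaves 5.
For row 2, column 3: column 3 already has {1, 2, 4, 5}; that leaves 3.
Cell (2,4): row 2 already has {1, 3, 4, 5} → 2.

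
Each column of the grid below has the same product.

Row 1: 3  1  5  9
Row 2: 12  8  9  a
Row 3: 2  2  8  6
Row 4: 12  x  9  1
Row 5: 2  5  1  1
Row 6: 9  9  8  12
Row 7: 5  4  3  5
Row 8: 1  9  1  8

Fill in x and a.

x = 3, a = 3

Columns 1 and 3 each multiply to 77760, so every column has product 77760.
Column 2: 1×8×2×5×9×4×9 = 25920, so the missing entry is 77760 ÷ 25920 = 3.
Column 4: 9×6×1×1×12×5×8 = 25920, so the missing entry is 77760 ÷ 25920 = 3.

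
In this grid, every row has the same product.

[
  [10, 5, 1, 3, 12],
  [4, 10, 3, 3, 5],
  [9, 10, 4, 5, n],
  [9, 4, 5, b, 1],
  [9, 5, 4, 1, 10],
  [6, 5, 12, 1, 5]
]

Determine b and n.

Rows 1 and 5 each multiply to 1800, so every row has product 1800.
Row 4: 9×4×5×1 = 180, so the missing entry is 1800 ÷ 180 = 10.
Row 3: 9×10×4×5 = 1800, so the missing entry is 1800 ÷ 1800 = 1.

b = 10, n = 1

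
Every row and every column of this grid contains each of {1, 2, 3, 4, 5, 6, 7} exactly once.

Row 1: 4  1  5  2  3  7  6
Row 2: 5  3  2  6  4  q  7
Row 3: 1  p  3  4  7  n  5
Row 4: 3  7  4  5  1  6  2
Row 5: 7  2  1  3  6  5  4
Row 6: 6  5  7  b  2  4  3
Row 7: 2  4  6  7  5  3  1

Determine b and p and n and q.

For row 6, column 4: row 6 already has {2, 3, 4, 5, 6, 7}; that leaves 1.
Cell (3,2): column 2 already has {1, 2, 3, 4, 5, 7} → 6.
Cell (3,6): row 3 already has {1, 3, 4, 5, 6, 7} → 2.
At (row 2, col 6): row 2 already has {2, 3, 4, 5, 6, 7}, so the value is 1.

b = 1, p = 6, n = 2, q = 1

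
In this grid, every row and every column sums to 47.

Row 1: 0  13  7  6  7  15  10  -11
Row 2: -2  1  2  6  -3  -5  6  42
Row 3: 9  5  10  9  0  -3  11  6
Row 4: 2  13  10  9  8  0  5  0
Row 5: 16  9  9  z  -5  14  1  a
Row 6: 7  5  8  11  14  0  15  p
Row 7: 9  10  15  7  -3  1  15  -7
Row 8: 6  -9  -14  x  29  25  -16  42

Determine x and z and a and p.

x = -16, z = 15, a = -12, p = -13

Row 6: 7 + 5 + 8 + 11 + 14 + 0 + 15 = 60, so its missing entry is 47 − 60 = -13.
Column 8: -11 + 42 + 6 + 0 − 13 − 7 + 42 = 59, so its missing entry is 47 − 59 = -12.
Row 5: 16 + 9 + 9 − 5 + 14 + 1 − 12 = 32, so its missing entry is 47 − 32 = 15.
Row 8: 6 − 9 − 14 + 29 + 25 − 16 + 42 = 63, so its missing entry is 47 − 63 = -16.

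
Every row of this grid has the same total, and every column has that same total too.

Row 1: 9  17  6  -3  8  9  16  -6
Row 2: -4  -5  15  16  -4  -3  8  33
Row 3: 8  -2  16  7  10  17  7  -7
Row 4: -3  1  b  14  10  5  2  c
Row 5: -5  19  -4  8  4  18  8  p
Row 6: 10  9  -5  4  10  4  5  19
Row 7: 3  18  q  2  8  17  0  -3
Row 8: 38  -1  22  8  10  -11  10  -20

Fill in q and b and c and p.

q = 11, b = -5, c = 32, p = 8

Rows 1 and 2 both sum to 56, so that's the common total.
Row 5: -5 + 19 − 4 + 8 + 4 + 18 + 8 = 48, so its missing entry is 56 − 48 = 8.
Column 8: -6 + 33 − 7 + 8 + 19 − 3 − 20 = 24, so its missing entry is 56 − 24 = 32.
Row 7: 3 + 18 + 2 + 8 + 17 + 0 − 3 = 45, so its missing entry is 56 − 45 = 11.
Row 4: -3 + 1 + 14 + 10 + 5 + 2 + 32 = 61, so its missing entry is 56 − 61 = -5.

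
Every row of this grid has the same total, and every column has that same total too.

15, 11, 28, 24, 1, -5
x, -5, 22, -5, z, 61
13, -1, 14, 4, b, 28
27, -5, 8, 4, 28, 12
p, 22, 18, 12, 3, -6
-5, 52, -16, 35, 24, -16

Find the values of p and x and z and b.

p = 25, x = -1, z = 2, b = 16

Rows 1 and 4 both sum to 74, so that's the common total.
The known cells in row 3 total 58, leaving 74 − 58 = 16 for the blank.
The known cells in row 5 total 49, leaving 74 − 49 = 25 for the blank.
The known cells in column 1 total 75, leaving 74 − 75 = -1 for the blank.
The known cells in row 2 total 72, leaving 74 − 72 = 2 for the blank.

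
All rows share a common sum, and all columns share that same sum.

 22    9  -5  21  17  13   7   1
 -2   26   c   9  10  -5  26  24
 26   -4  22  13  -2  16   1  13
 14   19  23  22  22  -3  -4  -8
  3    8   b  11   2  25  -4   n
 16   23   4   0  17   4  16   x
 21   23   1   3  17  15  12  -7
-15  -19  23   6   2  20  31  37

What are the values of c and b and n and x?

c = -3, b = 20, n = 20, x = 5

Rows 1 and 3 both sum to 85, so that's the common total.
The known cells in row 6 total 80, leaving 85 − 80 = 5 for the blank.
The known cells in row 2 total 88, leaving 85 − 88 = -3 for the blank.
The known cells in column 8 total 65, leaving 85 − 65 = 20 for the blank.
The known cells in row 5 total 65, leaving 85 − 65 = 20 for the blank.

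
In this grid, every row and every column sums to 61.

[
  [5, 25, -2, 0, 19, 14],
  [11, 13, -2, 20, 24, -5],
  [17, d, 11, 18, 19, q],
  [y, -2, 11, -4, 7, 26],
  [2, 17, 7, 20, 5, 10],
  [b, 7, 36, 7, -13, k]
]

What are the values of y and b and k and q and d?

Column 2: 25 + 13 − 2 + 17 + 7 = 60, so its missing entry is 61 − 60 = 1.
Row 4: -2 + 11 − 4 + 7 + 26 = 38, so its missing entry is 61 − 38 = 23.
Column 1: 5 + 11 + 17 + 23 + 2 = 58, so its missing entry is 61 − 58 = 3.
Row 6: 3 + 7 + 36 + 7 − 13 = 40, so its missing entry is 61 − 40 = 21.
Row 3: 17 + 1 + 11 + 18 + 19 = 66, so its missing entry is 61 − 66 = -5.

y = 23, b = 3, k = 21, q = -5, d = 1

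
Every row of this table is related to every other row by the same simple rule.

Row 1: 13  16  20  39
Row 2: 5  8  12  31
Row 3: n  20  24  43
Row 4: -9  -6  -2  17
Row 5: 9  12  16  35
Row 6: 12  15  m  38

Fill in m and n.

The difference between any two rows is the same in every column — this is an addition table with the headers hidden.
Row 6 minus row 1 is 38 − 39 = -1, so its entry in column 3 is 20 + (-1) = 19.
Row 3 minus row 1 is 43 − 39 = 4, so its entry in column 1 is 13 + 4 = 17.

m = 19, n = 17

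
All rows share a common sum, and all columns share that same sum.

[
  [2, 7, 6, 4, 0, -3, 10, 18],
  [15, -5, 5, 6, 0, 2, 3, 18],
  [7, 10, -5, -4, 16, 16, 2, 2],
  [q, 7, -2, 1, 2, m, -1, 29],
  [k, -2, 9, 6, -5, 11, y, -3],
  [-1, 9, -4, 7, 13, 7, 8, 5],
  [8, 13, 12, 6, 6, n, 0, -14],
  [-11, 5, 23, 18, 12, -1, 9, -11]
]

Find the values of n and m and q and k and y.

n = 13, m = -1, q = 9, k = 15, y = 13

Rows 1 and 2 both sum to 44, so that's the common total.
Row 7: 8 + 13 + 12 + 6 + 6 + 0 − 14 = 31, so its missing entry is 44 − 31 = 13.
Column 7: 10 + 3 + 2 − 1 + 8 + 0 + 9 = 31, so its missing entry is 44 − 31 = 13.
Row 5: -2 + 9 + 6 − 5 + 11 + 13 − 3 = 29, so its missing entry is 44 − 29 = 15.
Column 1: 2 + 15 + 7 + 15 − 1 + 8 − 11 = 35, so its missing entry is 44 − 35 = 9.
Row 4: 9 + 7 − 2 + 1 + 2 − 1 + 29 = 45, so its missing entry is 44 − 45 = -1.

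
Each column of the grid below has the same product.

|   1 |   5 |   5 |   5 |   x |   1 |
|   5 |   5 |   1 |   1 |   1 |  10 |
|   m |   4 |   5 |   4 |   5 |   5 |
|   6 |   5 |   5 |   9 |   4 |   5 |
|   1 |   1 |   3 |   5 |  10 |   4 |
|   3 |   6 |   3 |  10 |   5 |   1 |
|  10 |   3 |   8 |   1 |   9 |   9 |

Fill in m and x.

Columns 2 and 4 each multiply to 9000, so every column has product 9000.
Column 1: 1×5×6×1×3×10 = 900, so the missing entry is 9000 ÷ 900 = 10.
Column 5: 1×5×4×10×5×9 = 9000, so the missing entry is 9000 ÷ 9000 = 1.

m = 10, x = 1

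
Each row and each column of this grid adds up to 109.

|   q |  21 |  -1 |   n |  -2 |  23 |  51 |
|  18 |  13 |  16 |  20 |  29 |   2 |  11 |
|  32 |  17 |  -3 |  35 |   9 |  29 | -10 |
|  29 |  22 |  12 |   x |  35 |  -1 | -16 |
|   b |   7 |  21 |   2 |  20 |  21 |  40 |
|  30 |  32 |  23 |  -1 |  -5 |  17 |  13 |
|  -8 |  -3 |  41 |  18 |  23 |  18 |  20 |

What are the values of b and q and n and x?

b = -2, q = 10, n = 7, x = 28

The known cells in row 5 total 111, leaving 109 − 111 = -2 for the blank.
The known cells in row 4 total 81, leaving 109 − 81 = 28 for the blank.
The known cells in column 4 total 102, leaving 109 − 102 = 7 for the blank.
The known cells in row 1 total 99, leaving 109 − 99 = 10 for the blank.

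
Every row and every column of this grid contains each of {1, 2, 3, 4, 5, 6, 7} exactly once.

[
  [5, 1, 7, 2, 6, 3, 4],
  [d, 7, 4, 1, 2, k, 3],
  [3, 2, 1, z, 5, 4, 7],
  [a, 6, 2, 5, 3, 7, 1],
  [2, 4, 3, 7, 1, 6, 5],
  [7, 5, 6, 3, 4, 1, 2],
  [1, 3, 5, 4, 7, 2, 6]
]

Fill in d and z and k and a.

Cell (2,6): column 6 already has {1, 2, 3, 4, 6, 7} → 5.
Cell (2,1): row 2 already has {1, 2, 3, 4, 5, 7} → 6.
Cell (3,4): row 3 already has {1, 2, 3, 4, 5, 7} → 6.
Cell (4,1): row 4 already has {1, 2, 3, 5, 6, 7} → 4.

d = 6, z = 6, k = 5, a = 4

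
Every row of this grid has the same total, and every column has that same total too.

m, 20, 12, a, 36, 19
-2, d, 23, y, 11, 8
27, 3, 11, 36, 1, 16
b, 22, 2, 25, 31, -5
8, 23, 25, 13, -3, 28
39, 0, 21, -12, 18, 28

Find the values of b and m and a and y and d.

Rows 3 and 5 both sum to 94, so that's the common total.
Column 2: 20 + 3 + 22 + 23 + 0 = 68, so its missing entry is 94 − 68 = 26.
Row 4: 22 + 2 + 25 + 31 − 5 = 75, so its missing entry is 94 − 75 = 19.
Column 1: -2 + 27 + 19 + 8 + 39 = 91, so its missing entry is 94 − 91 = 3.
Row 1: 3 + 20 + 12 + 36 + 19 = 90, so its missing entry is 94 − 90 = 4.
Row 2: -2 + 26 + 23 + 11 + 8 = 66, so its missing entry is 94 − 66 = 28.

b = 19, m = 3, a = 4, y = 28, d = 26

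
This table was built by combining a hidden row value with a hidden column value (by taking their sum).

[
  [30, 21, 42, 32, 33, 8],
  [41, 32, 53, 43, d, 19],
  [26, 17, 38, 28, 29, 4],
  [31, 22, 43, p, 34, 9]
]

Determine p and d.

The difference between any two rows is the same in every column — this is an addition table with the headers hidden.
Row 4 minus row 1 is 9 − 8 = 1, so its entry in column 4 is 32 + 1 = 33.
Row 2 minus row 1 is 19 − 8 = 11, so its entry in column 5 is 33 + 11 = 44.

p = 33, d = 44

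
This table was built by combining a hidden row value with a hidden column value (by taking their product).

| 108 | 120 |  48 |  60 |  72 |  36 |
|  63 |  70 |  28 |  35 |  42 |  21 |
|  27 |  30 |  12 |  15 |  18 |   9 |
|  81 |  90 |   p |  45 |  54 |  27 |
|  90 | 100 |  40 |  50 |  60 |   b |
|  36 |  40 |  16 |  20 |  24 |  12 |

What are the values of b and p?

b = 30, p = 36

Each row is a constant multiple of every other row — this is a multiplication table with the headers hidden.
Row 5 is 50/60 = 5/6 times row 1, so its entry in column 6 is 36 × 5/6 = 30.
Row 4 is 45/60 = 3/4 times row 1, so its entry in column 3 is 48 × 3/4 = 36.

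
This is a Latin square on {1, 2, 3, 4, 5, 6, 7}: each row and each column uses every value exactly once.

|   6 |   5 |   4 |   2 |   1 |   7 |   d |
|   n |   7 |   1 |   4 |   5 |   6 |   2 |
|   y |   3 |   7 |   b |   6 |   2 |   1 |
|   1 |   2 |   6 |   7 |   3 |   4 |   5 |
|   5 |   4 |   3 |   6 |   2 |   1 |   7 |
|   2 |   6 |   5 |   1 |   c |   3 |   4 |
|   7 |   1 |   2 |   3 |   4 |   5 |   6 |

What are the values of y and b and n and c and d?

For row 6, column 5: row 6 already has {1, 2, 3, 4, 5, 6}; that leaves 7.
At (row 1, col 7): row 1 already has {1, 2, 4, 5, 6, 7}, so the value is 3.
Cell (3,4): column 4 already has {1, 2, 3, 4, 6, 7} → 5.
Cell (3,1): row 3 already has {1, 2, 3, 5, 6, 7} → 4.
At (row 2, col 1): row 2 already has {1, 2, 4, 5, 6, 7}, so the value is 3.

y = 4, b = 5, n = 3, c = 7, d = 3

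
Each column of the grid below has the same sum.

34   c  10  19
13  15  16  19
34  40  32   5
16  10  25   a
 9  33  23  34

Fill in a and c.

Columns 1 and 3 both add up to 106, so every column sums to 106.
Column 4: 19 + 19 + 5 + 34 = 77, so the missing entry is 106 − 77 = 29.
Column 2: 15 + 40 + 10 + 33 = 98, so the missing entry is 106 − 98 = 8.

a = 29, c = 8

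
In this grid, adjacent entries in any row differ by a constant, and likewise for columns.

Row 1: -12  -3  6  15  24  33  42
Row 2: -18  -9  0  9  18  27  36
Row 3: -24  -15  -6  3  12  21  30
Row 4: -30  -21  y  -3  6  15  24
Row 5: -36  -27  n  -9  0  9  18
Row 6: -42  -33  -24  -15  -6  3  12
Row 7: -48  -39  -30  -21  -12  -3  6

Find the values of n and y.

Along each row the entries change by 9 per step; down each column they change by -6.
Row 5: from -36 at column 1, stepping by 9 to column 3 gives -18.
Row 4: from -30 at column 1, stepping by 9 to column 3 gives -12.

n = -18, y = -12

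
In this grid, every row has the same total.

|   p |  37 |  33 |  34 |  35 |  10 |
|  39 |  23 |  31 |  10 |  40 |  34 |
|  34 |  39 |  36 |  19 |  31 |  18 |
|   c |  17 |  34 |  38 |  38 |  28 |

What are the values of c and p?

Row 2 sums to 177 and so does row 3; that's the common total.
In row 4 the known cells total 155, leaving 177 − 155 = 22.
In row 1 the known cells total 149, leaving 177 − 149 = 28.

c = 22, p = 28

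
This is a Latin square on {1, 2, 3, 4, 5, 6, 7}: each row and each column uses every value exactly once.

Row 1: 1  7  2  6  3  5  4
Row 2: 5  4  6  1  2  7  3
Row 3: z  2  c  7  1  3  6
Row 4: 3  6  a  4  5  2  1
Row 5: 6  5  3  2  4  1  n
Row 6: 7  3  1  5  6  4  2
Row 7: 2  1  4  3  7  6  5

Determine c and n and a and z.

c = 5, n = 7, a = 7, z = 4

For row 4, column 3: row 4 already has {1, 2, 3, 4, 5, 6}; that leaves 7.
At (row 5, col 7): row 5 already has {1, 2, 3, 4, 5, 6}, so the value is 7.
For row 3, column 1: column 1 already has {1, 2, 3, 5, 6, 7}; that leaves 4.
At (row 3, col 3): row 3 already has {1, 2, 3, 4, 6, 7}, so the value is 5.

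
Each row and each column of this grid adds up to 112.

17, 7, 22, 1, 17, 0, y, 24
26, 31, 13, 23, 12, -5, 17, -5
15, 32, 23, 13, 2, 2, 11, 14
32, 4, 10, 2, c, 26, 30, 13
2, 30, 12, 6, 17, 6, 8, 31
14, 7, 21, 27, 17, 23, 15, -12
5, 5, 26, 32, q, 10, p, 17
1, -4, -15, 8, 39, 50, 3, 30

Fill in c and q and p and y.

Row 4 has 32 + 4 + 10 + 2 + 26 + 30 + 13 = 117; the blank must be 112 − 117 = -5.
Column 5 has 17 + 12 + 2 − 5 + 17 + 17 + 39 = 99; the blank must be 112 − 99 = 13.
Row 7 has 5 + 5 + 26 + 32 + 13 + 10 + 17 = 108; the blank must be 112 − 108 = 4.
Row 1 has 17 + 7 + 22 + 1 + 17 + 0 + 24 = 88; the blank must be 112 − 88 = 24.

c = -5, q = 13, p = 4, y = 24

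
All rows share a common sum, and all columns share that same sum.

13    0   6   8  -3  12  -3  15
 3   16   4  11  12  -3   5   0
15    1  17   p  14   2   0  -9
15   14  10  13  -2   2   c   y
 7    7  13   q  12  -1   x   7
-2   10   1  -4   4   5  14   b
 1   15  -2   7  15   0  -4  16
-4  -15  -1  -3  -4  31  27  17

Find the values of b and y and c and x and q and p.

b = 20, y = -18, c = 14, x = -5, q = 8, p = 8

Rows 1 and 2 both sum to 48, so that's the common total.
Row 6: -2 + 10 + 1 − 4 + 4 + 5 + 14 = 28, so its missing entry is 48 − 28 = 20.
Column 8: 15 + 0 − 9 + 7 + 20 + 16 + 17 = 66, so its missing entry is 48 − 66 = -18.
Row 3: 15 + 1 + 17 + 14 + 2 + 0 − 9 = 40, so its missing entry is 48 − 40 = 8.
Column 4: 8 + 11 + 8 + 13 − 4 + 7 − 3 = 40, so its missing entry is 48 − 40 = 8.
Row 5: 7 + 7 + 13 + 8 + 12 − 1 + 7 = 53, so its missing entry is 48 − 53 = -5.
Row 4: 15 + 14 + 10 + 13 − 2 + 2 − 18 = 34, so its missing entry is 48 − 34 = 14.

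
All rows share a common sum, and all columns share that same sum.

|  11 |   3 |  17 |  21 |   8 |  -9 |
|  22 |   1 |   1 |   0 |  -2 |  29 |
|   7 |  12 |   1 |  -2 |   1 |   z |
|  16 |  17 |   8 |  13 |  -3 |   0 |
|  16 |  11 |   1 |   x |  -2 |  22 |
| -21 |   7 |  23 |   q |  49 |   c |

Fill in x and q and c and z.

Rows 1 and 2 both sum to 51, so that's the common total.
The known cells in row 3 total 19, leaving 51 − 19 = 32 for the blank.
The known cells in column 6 total 74, leaving 51 − 74 = -23 for the blank.
The known cells in row 6 total 35, leaving 51 − 35 = 16 for the blank.
The known cells in row 5 total 48, leaving 51 − 48 = 3 for the blank.

x = 3, q = 16, c = -23, z = 32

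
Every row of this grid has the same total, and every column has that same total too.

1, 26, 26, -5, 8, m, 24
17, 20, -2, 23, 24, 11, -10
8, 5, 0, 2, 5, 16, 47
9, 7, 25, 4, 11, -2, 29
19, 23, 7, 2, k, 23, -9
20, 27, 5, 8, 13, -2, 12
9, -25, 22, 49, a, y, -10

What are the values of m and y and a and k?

Rows 2 and 3 both sum to 83, so that's the common total.
Row 5: 19 + 23 + 7 + 2 + 23 − 9 = 65, so its missing entry is 83 − 65 = 18.
Column 5: 8 + 24 + 5 + 11 + 18 + 13 = 79, so its missing entry is 83 − 79 = 4.
Row 7: 9 − 25 + 22 + 49 + 4 − 10 = 49, so its missing entry is 83 − 49 = 34.
Row 1: 1 + 26 + 26 − 5 + 8 + 24 = 80, so its missing entry is 83 − 80 = 3.

m = 3, y = 34, a = 4, k = 18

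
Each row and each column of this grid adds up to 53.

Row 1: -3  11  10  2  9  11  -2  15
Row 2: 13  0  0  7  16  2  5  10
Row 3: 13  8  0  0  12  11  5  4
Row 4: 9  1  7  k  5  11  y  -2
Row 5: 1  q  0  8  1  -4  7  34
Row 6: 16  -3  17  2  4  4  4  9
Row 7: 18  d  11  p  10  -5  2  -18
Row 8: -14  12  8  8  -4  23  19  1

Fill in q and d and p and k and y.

q = 6, d = 18, p = 17, k = 9, y = 13

The known cells in column 7 total 40, leaving 53 − 40 = 13 for the blank.
The known cells in row 4 total 44, leaving 53 − 44 = 9 for the blank.
The known cells in column 4 total 36, leaving 53 − 36 = 17 for the blank.
The known cells in row 7 total 35, leaving 53 − 35 = 18 for the blank.
The known cells in row 5 total 47, leaving 53 − 47 = 6 for the blank.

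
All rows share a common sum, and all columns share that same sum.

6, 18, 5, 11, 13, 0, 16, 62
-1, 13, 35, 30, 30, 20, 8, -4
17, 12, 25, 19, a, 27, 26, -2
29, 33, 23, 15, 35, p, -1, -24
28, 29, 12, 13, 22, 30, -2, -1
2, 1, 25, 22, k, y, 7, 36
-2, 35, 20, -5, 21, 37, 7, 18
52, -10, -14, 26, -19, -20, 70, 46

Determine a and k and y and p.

Rows 1 and 2 both sum to 131, so that's the common total.
Row 3 has 17 + 12 + 25 + 19 + 27 + 26 − 2 = 124; the blank must be 131 − 124 = 7.
Column 5 has 13 + 30 + 7 + 35 + 22 + 21 − 19 = 109; the blank must be 131 − 109 = 22.
Row 4 has 29 + 33 + 23 + 15 + 35 − 1 − 24 = 110; the blank must be 131 − 110 = 21.
Row 6 has 2 + 1 + 25 + 22 + 22 + 7 + 36 = 115; the blank must be 131 − 115 = 16.

a = 7, k = 22, y = 16, p = 21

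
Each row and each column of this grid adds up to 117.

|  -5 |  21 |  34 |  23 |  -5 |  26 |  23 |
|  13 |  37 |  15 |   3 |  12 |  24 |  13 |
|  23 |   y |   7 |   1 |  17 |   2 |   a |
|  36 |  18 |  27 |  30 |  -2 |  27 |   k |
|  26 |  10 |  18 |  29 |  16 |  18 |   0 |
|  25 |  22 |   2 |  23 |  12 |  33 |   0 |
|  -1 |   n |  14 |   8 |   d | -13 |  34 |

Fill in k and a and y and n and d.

Column 5 has -5 + 12 + 17 − 2 + 16 + 12 = 50; the blank must be 117 − 50 = 67.
Row 7 has -1 + 14 + 8 + 67 − 13 + 34 = 109; the blank must be 117 − 109 = 8.
Column 2 has 21 + 37 + 18 + 10 + 22 + 8 = 116; the blank must be 117 − 116 = 1.
Row 3 has 23 + 1 + 7 + 1 + 17 + 2 = 51; the blank must be 117 − 51 = 66.
Row 4 has 36 + 18 + 27 + 30 − 2 + 27 = 136; the blank must be 117 − 136 = -19.

k = -19, a = 66, y = 1, n = 8, d = 67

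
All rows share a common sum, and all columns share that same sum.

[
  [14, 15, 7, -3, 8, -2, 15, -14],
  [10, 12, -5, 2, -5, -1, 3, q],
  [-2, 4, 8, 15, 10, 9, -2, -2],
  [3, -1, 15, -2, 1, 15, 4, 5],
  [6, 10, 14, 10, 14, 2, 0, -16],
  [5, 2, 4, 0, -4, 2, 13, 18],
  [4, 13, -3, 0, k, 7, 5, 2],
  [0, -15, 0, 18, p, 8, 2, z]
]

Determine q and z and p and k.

Rows 1 and 3 both sum to 40, so that's the common total.
The known cells in row 2 total 16, leaving 40 − 16 = 24 for the blank.
The known cells in row 7 total 28, leaving 40 − 28 = 12 for the blank.
The known cells in column 5 total 36, leaving 40 − 36 = 4 for the blank.
The known cells in row 8 total 17, leaving 40 − 17 = 23 for the blank.

q = 24, z = 23, p = 4, k = 12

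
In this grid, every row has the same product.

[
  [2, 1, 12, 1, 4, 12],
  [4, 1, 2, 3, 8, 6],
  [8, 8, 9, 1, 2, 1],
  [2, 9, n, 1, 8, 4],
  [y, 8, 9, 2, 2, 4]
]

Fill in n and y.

n = 2, y = 1

Rows 1 and 2 each multiply to 1152, so every row has product 1152.
Row 4: 2×9×1×8×4 = 576, so the missing entry is 1152 ÷ 576 = 2.
Row 5: 8×9×2×2×4 = 1152, so the missing entry is 1152 ÷ 1152 = 1.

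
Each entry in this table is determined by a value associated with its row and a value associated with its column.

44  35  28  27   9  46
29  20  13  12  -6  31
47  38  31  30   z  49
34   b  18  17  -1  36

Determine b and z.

b = 25, z = 12

The difference between any two rows is the same in every column — this is an addition table with the headers hidden.
Row 4 minus row 1 is 18 − 28 = -10, so its entry in column 2 is 35 + (-10) = 25.
Row 3 minus row 1 is 31 − 28 = 3, so its entry in column 5 is 9 + 3 = 12.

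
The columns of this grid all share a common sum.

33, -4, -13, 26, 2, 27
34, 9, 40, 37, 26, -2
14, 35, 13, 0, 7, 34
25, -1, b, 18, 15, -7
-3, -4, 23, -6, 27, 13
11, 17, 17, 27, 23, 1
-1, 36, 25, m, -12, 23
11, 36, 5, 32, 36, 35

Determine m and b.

Column 1 sums to 124 and so does column 2; that's the common total.
In column 4 the known cells total 134, leaving 124 − 134 = -10.
In column 3 the known cells total 110, leaving 124 − 110 = 14.

m = -10, b = 14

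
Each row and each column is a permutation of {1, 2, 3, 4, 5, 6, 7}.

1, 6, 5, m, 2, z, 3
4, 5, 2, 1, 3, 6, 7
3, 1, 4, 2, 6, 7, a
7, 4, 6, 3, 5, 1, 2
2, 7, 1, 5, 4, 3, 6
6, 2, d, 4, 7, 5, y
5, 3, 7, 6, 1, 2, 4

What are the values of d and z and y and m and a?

At (row 1, col 4): column 4 already has {1, 2, 3, 4, 5, 6}, so the value is 7.
Cell (3,7): row 3 already has {1, 2, 3, 4, 6, 7} → 5.
Cell (6,7): column 7 already has {2, 3, 4, 5, 6, 7} → 1.
Cell (1,6): row 1 already has {1, 2, 3, 5, 6, 7} → 4.
At (row 6, col 3): row 6 already has {1, 2, 4, 5, 6, 7}, so the value is 3.

d = 3, z = 4, y = 1, m = 7, a = 5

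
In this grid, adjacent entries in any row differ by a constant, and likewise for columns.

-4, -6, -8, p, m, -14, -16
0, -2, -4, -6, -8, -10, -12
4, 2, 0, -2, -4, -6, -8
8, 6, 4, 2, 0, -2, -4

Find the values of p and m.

Along each row the entries change by -2 per step; down each column they change by 4.
Row 1: from -4 at column 1, stepping by -2 to column 4 gives -10.
Row 1: from -4 at column 1, stepping by -2 to column 5 gives -12.

p = -10, m = -12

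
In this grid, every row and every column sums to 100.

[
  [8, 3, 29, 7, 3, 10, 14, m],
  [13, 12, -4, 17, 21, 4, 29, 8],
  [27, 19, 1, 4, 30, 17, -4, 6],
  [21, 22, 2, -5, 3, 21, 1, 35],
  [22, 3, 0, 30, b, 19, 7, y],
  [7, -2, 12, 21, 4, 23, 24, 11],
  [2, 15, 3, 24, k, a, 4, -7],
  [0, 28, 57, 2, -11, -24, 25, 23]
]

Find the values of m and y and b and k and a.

Row 1: 8 + 3 + 29 + 7 + 3 + 10 + 14 = 74, so its missing entry is 100 − 74 = 26.
Column 6: 10 + 4 + 17 + 21 + 19 + 23 − 24 = 70, so its missing entry is 100 − 70 = 30.
Row 7: 2 + 15 + 3 + 24 + 30 + 4 − 7 = 71, so its missing entry is 100 − 71 = 29.
Column 5: 3 + 21 + 30 + 3 + 4 + 29 − 11 = 79, so its missing entry is 100 − 79 = 21.
Row 5: 22 + 3 + 0 + 30 + 21 + 19 + 7 = 102, so its missing entry is 100 − 102 = -2.

m = 26, y = -2, b = 21, k = 29, a = 30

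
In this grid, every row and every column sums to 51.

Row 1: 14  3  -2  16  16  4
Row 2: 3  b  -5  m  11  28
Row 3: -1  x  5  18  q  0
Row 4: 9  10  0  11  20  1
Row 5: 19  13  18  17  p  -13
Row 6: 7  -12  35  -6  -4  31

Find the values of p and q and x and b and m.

p = -3, q = 11, x = 18, b = 19, m = -5

Row 5: 19 + 13 + 18 + 17 − 13 = 54, so its missing entry is 51 − 54 = -3.
Column 5: 16 + 11 + 20 − 3 − 4 = 40, so its missing entry is 51 − 40 = 11.
Row 3: -1 + 5 + 18 + 11 + 0 = 33, so its missing entry is 51 − 33 = 18.
Column 2: 3 + 18 + 10 + 13 − 12 = 32, so its missing entry is 51 − 32 = 19.
Row 2: 3 + 19 − 5 + 11 + 28 = 56, so its missing entry is 51 − 56 = -5.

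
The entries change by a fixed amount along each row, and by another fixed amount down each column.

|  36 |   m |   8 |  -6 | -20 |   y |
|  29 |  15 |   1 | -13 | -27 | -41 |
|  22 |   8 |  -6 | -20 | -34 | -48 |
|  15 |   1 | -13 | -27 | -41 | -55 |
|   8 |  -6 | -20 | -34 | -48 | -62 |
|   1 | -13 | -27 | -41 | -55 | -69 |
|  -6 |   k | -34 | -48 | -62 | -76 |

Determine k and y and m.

k = -20, y = -34, m = 22

Along each row the entries change by -14 per step; down each column they change by -7.
Row 7: from -6 at column 1, stepping by -14 to column 2 gives -20.
Row 1: from 36 at column 1, stepping by -14 to column 6 gives -34.
Row 1: from 36 at column 1, stepping by -14 to column 2 gives 22.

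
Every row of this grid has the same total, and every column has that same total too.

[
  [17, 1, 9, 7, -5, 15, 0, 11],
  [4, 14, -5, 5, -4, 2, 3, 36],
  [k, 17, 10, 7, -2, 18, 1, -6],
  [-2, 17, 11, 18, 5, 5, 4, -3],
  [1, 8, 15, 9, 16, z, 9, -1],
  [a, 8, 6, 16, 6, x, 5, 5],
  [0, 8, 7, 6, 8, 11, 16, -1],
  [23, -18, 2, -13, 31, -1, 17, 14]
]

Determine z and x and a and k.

z = -2, x = 7, a = 2, k = 10

Rows 1 and 2 both sum to 55, so that's the common total.
The known cells in row 3 total 45, leaving 55 − 45 = 10 for the blank.
The known cells in row 5 total 57, leaving 55 − 57 = -2 for the blank.
The known cells in column 6 total 48, leaving 55 − 48 = 7 for the blank.
The known cells in row 6 total 53, leaving 55 − 53 = 2 for the blank.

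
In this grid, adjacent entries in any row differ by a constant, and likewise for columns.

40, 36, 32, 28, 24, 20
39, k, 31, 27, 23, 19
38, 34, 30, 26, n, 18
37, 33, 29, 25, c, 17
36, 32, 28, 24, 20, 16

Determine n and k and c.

n = 22, k = 35, c = 21

Along each row the entries change by -4 per step; down each column they change by -1.
Row 3: from 38 at column 1, stepping by -4 to column 5 gives 22.
Row 2: from 39 at column 1, stepping by -4 to column 2 gives 35.
Row 4: from 37 at column 1, stepping by -4 to column 5 gives 21.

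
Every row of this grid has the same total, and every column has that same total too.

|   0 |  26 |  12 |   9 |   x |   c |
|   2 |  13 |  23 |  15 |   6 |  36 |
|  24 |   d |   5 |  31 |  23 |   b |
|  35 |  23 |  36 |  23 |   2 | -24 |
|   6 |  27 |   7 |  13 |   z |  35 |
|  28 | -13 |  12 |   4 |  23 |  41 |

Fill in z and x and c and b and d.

z = 7, x = 34, c = 14, b = -7, d = 19

Rows 2 and 4 both sum to 95, so that's the common total.
Row 5 has 6 + 27 + 7 + 13 + 35 = 88; the blank must be 95 − 88 = 7.
Column 5 has 6 + 23 + 2 + 7 + 23 = 61; the blank must be 95 − 61 = 34.
Column 2 has 26 + 13 + 23 + 27 − 13 = 76; the blank must be 95 − 76 = 19.
Row 1 has 0 + 26 + 12 + 9 + 34 = 81; the blank must be 95 − 81 = 14.
Row 3 has 24 + 19 + 5 + 31 + 23 = 102; the blank must be 95 − 102 = -7.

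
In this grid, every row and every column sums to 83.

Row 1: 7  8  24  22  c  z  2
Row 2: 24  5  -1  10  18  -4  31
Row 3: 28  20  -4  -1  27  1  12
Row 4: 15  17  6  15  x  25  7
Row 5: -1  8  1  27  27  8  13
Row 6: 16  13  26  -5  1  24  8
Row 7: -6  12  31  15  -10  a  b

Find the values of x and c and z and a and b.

x = -2, c = 22, z = -2, a = 31, b = 10

Row 4 has 15 + 17 + 6 + 15 + 25 + 7 = 85; the blank must be 83 − 85 = -2.
Column 5 has 18 + 27 − 2 + 27 + 1 − 10 = 61; the blank must be 83 − 61 = 22.
Row 1 has 7 + 8 + 24 + 22 + 22 + 2 = 85; the blank must be 83 − 85 = -2.
Column 6 has -2 − 4 + 1 + 25 + 8 + 24 = 52; the blank must be 83 − 52 = 31.
Row 7 has -6 + 12 + 31 + 15 − 10 + 31 = 73; the blank must be 83 − 73 = 10.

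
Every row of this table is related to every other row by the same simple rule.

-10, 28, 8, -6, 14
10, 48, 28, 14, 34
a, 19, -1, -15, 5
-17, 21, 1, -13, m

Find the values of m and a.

m = 7, a = -19

The difference between any two rows is the same in every column — this is an addition table with the headers hidden.
Row 4 minus row 1 is -13 − (-6) = -7, so its entry in column 5 is 14 + (-7) = 7.
Row 3 minus row 1 is -15 − (-6) = -9, so its entry in column 1 is -10 + (-9) = -19.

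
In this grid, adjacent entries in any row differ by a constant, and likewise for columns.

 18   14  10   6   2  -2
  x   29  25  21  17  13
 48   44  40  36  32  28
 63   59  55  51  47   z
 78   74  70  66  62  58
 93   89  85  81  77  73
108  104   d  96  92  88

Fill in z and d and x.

z = 43, d = 100, x = 33

Along each row the entries change by -4 per step; down each column they change by 15.
Row 4: from 63 at column 1, stepping by -4 to column 6 gives 43.
Row 7: from 108 at column 1, stepping by -4 to column 3 gives 100.
Row 2: from 29 at column 2, stepping by -4 to column 1 gives 33.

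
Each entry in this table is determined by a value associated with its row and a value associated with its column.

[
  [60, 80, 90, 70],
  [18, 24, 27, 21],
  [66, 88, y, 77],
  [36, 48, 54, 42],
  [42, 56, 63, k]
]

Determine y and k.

y = 99, k = 49

Each row is a constant multiple of every other row — this is a multiplication table with the headers hidden.
Row 3 is 88/80 = 11/10 times row 1, so its entry in column 3 is 90 × 11/10 = 99.
Row 5 is 56/80 = 7/10 times row 1, so its entry in column 4 is 70 × 7/10 = 49.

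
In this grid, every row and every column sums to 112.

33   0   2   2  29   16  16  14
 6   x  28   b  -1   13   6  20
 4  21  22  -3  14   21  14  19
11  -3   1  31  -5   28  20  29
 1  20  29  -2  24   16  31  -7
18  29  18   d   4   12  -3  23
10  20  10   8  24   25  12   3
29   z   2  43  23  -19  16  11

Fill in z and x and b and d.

z = 7, x = 18, b = 22, d = 11

Row 6: 18 + 29 + 18 + 4 + 12 − 3 + 23 = 101, so its missing entry is 112 − 101 = 11.
Column 4: 2 − 3 + 31 − 2 + 11 + 8 + 43 = 90, so its missing entry is 112 − 90 = 22.
Row 2: 6 + 28 + 22 − 1 + 13 + 6 + 20 = 94, so its missing entry is 112 − 94 = 18.
Row 8: 29 + 2 + 43 + 23 − 19 + 16 + 11 = 105, so its missing entry is 112 − 105 = 7.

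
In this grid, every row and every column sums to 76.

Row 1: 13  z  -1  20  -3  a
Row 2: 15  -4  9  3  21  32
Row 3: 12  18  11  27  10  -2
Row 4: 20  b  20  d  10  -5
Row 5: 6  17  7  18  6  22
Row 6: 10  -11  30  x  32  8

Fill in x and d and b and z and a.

The known cells in column 6 total 55, leaving 76 − 55 = 21 for the blank.
The known cells in row 1 total 50, leaving 76 − 50 = 26 for the blank.
The known cells in column 2 total 46, leaving 76 − 46 = 30 for the blank.
The known cells in row 4 total 75, leaving 76 − 75 = 1 for the blank.
The known cells in row 6 total 69, leaving 76 − 69 = 7 for the blank.

x = 7, d = 1, b = 30, z = 26, a = 21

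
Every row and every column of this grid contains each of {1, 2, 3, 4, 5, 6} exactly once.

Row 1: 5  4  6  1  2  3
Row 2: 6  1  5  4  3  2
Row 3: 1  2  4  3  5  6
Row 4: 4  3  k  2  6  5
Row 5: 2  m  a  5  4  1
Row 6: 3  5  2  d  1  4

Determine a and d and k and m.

At (row 6, col 4): row 6 already has {1, 2, 3, 4, 5}, so the value is 6.
For row 4, column 3: row 4 already has {2, 3, 4, 5, 6}; that leaves 1.
For row 5, column 2: column 2 already has {1, 2, 3, 4, 5}; that leaves 6.
Cell (5,3): row 5 already has {1, 2, 4, 5, 6} → 3.

a = 3, d = 6, k = 1, m = 6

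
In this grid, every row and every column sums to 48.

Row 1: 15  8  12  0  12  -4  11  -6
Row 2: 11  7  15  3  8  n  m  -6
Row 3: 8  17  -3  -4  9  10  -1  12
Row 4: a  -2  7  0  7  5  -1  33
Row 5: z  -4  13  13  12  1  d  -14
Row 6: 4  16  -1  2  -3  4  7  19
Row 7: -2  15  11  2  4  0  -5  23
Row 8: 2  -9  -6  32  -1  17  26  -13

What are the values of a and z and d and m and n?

a = -1, z = 11, d = 16, m = -5, n = 15

The known cells in column 6 total 33, leaving 48 − 33 = 15 for the blank.
The known cells in row 4 total 49, leaving 48 − 49 = -1 for the blank.
The known cells in column 1 total 37, leaving 48 − 37 = 11 for the blank.
The known cells in row 5 total 32, leaving 48 − 32 = 16 for the blank.
The known cells in row 2 total 53, leaving 48 − 53 = -5 for the blank.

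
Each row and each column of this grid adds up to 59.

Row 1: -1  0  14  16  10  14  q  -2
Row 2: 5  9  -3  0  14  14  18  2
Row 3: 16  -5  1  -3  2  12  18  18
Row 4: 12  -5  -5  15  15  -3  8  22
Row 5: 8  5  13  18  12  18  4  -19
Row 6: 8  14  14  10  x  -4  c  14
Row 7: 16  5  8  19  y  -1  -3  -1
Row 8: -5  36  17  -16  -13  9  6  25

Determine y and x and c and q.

y = 16, x = 3, c = 0, q = 8

Row 7 has 16 + 5 + 8 + 19 − 1 − 3 − 1 = 43; the blank must be 59 − 43 = 16.
Column 5 has 10 + 14 + 2 + 15 + 12 + 16 − 13 = 56; the blank must be 59 − 56 = 3.
Row 6 has 8 + 14 + 14 + 10 + 3 − 4 + 14 = 59; the blank must be 59 − 59 = 0.
Row 1 has -1 + 0 + 14 + 16 + 10 + 14 − 2 = 51; the blank must be 59 − 51 = 8.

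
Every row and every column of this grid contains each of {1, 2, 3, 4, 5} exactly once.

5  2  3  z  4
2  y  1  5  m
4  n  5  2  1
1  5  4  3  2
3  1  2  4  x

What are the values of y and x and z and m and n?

y = 4, x = 5, z = 1, m = 3, n = 3

For row 5, column 5: row 5 already has {1, 2, 3, 4}; that leaves 5.
Cell (3,2): row 3 already has {1, 2, 4, 5} → 3.
At (row 2, col 2): column 2 already has {1, 2, 3, 5}, so the value is 4.
At (row 1, col 4): row 1 already has {2, 3, 4, 5}, so the value is 1.
Cell (2,5): row 2 already has {1, 2, 4, 5} → 3.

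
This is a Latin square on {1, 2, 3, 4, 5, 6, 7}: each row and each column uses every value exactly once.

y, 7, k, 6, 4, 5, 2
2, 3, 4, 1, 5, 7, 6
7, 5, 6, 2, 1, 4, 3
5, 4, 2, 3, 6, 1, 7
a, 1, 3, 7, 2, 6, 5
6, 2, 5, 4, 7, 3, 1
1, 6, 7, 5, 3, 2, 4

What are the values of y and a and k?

At (row 1, col 3): column 3 already has {2, 3, 4, 5, 6, 7}, so the value is 1.
Cell (5,1): row 5 already has {1, 2, 3, 5, 6, 7} → 4.
At (row 1, col 1): row 1 already has {1, 2, 4, 5, 6, 7}, so the value is 3.

y = 3, a = 4, k = 1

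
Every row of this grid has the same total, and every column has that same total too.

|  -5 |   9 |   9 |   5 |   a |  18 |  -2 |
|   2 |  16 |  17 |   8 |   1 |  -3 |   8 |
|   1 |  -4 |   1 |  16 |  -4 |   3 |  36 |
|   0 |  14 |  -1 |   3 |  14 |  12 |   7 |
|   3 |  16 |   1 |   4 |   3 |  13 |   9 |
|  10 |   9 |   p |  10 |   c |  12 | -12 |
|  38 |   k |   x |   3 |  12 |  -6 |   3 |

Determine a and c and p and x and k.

Rows 2 and 3 both sum to 49, so that's the common total.
Row 1: -5 + 9 + 9 + 5 + 18 − 2 = 34, so its missing entry is 49 − 34 = 15.
Column 2: 9 + 16 − 4 + 14 + 16 + 9 = 60, so its missing entry is 49 − 60 = -11.
Row 7: 38 − 11 + 3 + 12 − 6 + 3 = 39, so its missing entry is 49 − 39 = 10.
Column 5: 15 + 1 − 4 + 14 + 3 + 12 = 41, so its missing entry is 49 − 41 = 8.
Row 6: 10 + 9 + 10 + 8 + 12 − 12 = 37, so its missing entry is 49 − 37 = 12.

a = 15, c = 8, p = 12, x = 10, k = -11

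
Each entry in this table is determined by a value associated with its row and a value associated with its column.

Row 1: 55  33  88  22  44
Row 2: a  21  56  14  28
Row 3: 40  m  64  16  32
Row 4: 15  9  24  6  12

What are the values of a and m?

Each row is a constant multiple of every other row — this is a multiplication table with the headers hidden.
Row 2 is 56/88 = 7/11 times row 1, so its entry in column 1 is 55 × 7/11 = 35.
Row 3 is 64/88 = 8/11 times row 1, so its entry in column 2 is 33 × 8/11 = 24.

a = 35, m = 24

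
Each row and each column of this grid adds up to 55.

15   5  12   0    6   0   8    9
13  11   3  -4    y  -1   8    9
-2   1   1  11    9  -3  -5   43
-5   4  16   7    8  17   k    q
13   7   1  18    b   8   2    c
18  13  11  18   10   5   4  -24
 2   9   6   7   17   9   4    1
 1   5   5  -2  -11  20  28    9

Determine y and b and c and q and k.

The known cells in row 2 total 39, leaving 55 − 39 = 16 for the blank.
The known cells in column 5 total 55, leaving 55 − 55 = 0 for the blank.
The known cells in column 7 total 49, leaving 55 − 49 = 6 for the blank.
The known cells in row 4 total 53, leaving 55 − 53 = 2 for the blank.
The known cells in row 5 total 49, leaving 55 − 49 = 6 for the blank.

y = 16, b = 0, c = 6, q = 2, k = 6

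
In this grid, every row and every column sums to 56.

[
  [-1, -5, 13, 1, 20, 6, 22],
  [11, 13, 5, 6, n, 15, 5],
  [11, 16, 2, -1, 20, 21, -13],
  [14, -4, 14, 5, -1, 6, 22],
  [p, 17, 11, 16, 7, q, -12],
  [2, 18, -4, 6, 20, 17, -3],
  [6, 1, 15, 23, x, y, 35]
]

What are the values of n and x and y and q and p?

The known cells in column 1 total 43, leaving 56 − 43 = 13 for the blank.
The known cells in row 2 total 55, leaving 56 − 55 = 1 for the blank.
The known cells in column 5 total 67, leaving 56 − 67 = -11 for the blank.
The known cells in row 7 total 69, leaving 56 − 69 = -13 for the blank.
The known cells in row 5 total 52, leaving 56 − 52 = 4 for the blank.

n = 1, x = -11, y = -13, q = 4, p = 13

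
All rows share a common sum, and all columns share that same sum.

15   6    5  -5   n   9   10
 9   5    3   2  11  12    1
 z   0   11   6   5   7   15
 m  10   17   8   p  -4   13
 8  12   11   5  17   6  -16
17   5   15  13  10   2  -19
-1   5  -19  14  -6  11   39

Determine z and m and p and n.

z = -1, m = -4, p = 3, n = 3

Rows 2 and 5 both sum to 43, so that's the common total.
The known cells in row 3 total 44, leaving 43 − 44 = -1 for the blank.
The known cells in row 1 total 40, leaving 43 − 40 = 3 for the blank.
The known cells in column 5 total 40, leaving 43 − 40 = 3 for the blank.
The known cells in row 4 total 47, leaving 43 − 47 = -4 for the blank.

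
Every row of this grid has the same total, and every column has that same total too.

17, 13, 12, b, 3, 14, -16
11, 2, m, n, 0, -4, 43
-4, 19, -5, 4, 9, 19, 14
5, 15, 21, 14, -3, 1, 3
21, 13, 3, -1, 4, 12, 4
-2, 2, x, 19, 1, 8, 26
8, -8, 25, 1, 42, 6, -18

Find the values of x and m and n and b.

x = 2, m = -2, n = 6, b = 13

Rows 3 and 4 both sum to 56, so that's the common total.
Row 1: 17 + 13 + 12 + 3 + 14 − 16 = 43, so its missing entry is 56 − 43 = 13.
Column 4: 13 + 4 + 14 − 1 + 19 + 1 = 50, so its missing entry is 56 − 50 = 6.
Row 2: 11 + 2 + 6 + 0 − 4 + 43 = 58, so its missing entry is 56 − 58 = -2.
Row 6: -2 + 2 + 19 + 1 + 8 + 26 = 54, so its missing entry is 56 − 54 = 2.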